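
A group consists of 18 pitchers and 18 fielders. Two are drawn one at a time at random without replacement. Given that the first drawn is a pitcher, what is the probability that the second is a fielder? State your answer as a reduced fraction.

18/35

After removing one pitcher, 35 remain: 17 pitchers and 18 fielders.
So the probability the next is a fielder is 18/35.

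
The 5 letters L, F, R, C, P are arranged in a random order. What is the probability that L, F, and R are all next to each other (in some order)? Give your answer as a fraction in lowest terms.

3/10

There are 5! = 120 arrangements.
Treat the three as one block: 3! placements × 3! orders within the block = 6·6 = 36.
Probability = 36/120 = 3/10.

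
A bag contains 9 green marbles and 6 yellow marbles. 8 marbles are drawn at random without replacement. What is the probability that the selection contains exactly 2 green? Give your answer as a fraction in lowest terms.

4/715

Total number of selections: C(15,8) = 6435.
Selections with exactly 2 green: choose 2 of the 9 green and 6 of the 6 yellow, C(9,2)·C(6,6) = 36·1 = 36.
Probability = 36/6435 = 4/715.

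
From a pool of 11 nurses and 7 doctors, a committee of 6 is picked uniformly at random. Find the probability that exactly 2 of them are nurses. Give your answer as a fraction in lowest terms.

275/2652

The sample space is all 6-subsets of the 18: C(18,6) = 18564.
Selections with exactly 2 nurses: choose 2 of the 11 nurses and 4 of the 7 doctors, C(11,2)·C(7,4) = 55·35 = 1925.
Probability = 1925/18564 = 275/2652.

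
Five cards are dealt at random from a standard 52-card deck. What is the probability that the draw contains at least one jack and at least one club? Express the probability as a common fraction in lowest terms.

There are C(52,5) = 2598960 possible draws.
By inclusion-exclusion on the complements, draws missing all jacks or all clubs: C(48,5) + C(39,5) − C(36,5) = 1712304 + 575757 − 376992 = 1911069.
So draws with at least one of each: 2598960 − 1911069 = 687891, probability 687891/2598960 = 229297/866320.

229297/866320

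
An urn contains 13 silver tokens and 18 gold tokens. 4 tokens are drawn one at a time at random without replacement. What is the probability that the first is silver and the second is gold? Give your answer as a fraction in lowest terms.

39/155

Multiply the conditional probabilities at each draw: 13/31 · 18/30 = 234/930 = 39/155.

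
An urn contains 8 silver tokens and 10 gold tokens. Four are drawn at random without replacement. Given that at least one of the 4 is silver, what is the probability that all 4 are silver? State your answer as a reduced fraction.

7/285

Work in counts. Selections with at least one silver: C(18,4) − C(10,4) = 3060 − 210 = 2850.
Of those, selections where all 4 are silver: C(8,4) = 70.
Conditional probability = 70/2850 = 7/285.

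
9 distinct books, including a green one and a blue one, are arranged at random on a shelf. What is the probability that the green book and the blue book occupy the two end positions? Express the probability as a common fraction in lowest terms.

There are 9! = 362880 arrangements.
Place the green book and the blue book at the ends in 2 ways, arrange the remaining 7 in 7! = 5040 ways: 2·5040 = 10080.
Probability = 10080/362880 = 1/36.

1/36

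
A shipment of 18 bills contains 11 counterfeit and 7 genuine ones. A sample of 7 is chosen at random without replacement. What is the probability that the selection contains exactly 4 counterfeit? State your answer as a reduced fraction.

The sample space is all 7-subsets of the 18: C(18,7) = 31824.
Selections with exactly 4 counterfeit: choose 4 of the 11 counterfeit and 3 of the 7 genuine, C(11,4)·C(7,3) = 330·35 = 11550.
Probability = 11550/31824 = 1925/5304.

1925/5304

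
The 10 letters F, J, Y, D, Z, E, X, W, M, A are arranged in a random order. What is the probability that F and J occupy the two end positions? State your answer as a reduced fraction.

1/45

There are 10! = 3628800 arrangements.
Place F and J at the ends in 2 ways, arrange the remaining 8 in 8! = 40320 ways: 2·40320 = 80640.
Probability = 80640/3628800 = 1/45.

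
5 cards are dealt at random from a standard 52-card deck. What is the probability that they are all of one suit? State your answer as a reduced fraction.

33/16660

There are C(52,5) = 2598960 possible 5-card hands.
Hands of one suit: 4 suits × C(13,5) = 4·1287 = 5148.
Probability = 5148/2598960 = 33/16660.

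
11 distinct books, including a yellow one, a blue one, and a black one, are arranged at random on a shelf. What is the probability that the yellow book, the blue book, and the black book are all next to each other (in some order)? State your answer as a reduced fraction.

There are 11! = 39916800 arrangements.
Treat the three as one block: 9! placements × 3! orders within the block = 362880·6 = 2177280.
Probability = 2177280/39916800 = 3/55.

3/55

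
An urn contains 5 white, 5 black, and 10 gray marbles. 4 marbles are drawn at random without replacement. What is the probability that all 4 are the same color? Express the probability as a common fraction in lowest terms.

There are C(20,4) = 4845 ways to draw 4 marbles.
All same color: C(5,4) + C(5,4) + C(10,4) = 5 + 5 + 210 = 220.
Probability = 220/4845 = 44/969.

44/969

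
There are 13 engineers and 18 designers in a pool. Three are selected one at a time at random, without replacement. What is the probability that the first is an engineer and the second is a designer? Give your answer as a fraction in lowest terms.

39/155

Multiply the conditional probabilities at each draw: 13/31 · 18/30 = 234/930 = 39/155.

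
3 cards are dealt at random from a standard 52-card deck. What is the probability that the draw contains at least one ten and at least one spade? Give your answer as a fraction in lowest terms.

33/260

There are C(52,3) = 22100 possible draws.
By inclusion-exclusion on the complements, draws missing all tens or all spades: C(48,3) + C(39,3) − C(36,3) = 17296 + 9139 − 7140 = 19295.
So draws with at least one of each: 22100 − 19295 = 2805, probability 2805/22100 = 33/260.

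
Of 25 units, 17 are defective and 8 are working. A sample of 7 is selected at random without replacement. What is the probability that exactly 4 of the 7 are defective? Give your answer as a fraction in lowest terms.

The sample space is all 7-subsets of the 25: C(25,7) = 480700.
Selections with exactly 4 defective: choose 4 of the 17 defective and 3 of the 8 working, C(17,4)·C(8,3) = 2380·56 = 133280.
Probability = 133280/480700 = 6664/24035.

6664/24035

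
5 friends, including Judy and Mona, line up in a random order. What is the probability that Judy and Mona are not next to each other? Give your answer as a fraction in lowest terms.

There are 5! = 120 arrangements.
Arrangements with Judy and Mona adjacent: 2·4! = 48.
So not adjacent: 120 − 48 = 72, probability 72/120 = 3/5.

3/5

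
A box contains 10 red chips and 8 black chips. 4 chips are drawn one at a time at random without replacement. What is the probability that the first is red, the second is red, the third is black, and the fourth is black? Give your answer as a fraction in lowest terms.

7/102

Multiply the conditional probabilities at each draw: 10/18 · 9/17 · 8/16 · 7/15 = 5040/73440 = 7/102.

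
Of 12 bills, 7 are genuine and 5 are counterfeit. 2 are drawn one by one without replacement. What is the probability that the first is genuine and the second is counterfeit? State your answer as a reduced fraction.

Multiply the conditional probabilities at each draw: 7/12 · 5/11 = 35/132.

35/132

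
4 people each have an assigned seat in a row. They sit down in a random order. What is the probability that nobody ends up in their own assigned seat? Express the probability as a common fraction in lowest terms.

3/8

There are 4! = 24 seatings.
By inclusion-exclusion, seatings with no fixed points: C(4,0)·4! − C(4,1)·3! + C(4,2)·2! − C(4,3)·1! + C(4,4)·0! = 9.
Probability = 9/24 = 3/8.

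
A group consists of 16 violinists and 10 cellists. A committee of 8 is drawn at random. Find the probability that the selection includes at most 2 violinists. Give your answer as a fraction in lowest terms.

5433/312455

Total selections: C(26,8) = 1562275.
Favorable selections (at most 2 violinists): C(16,0)·C(10,8) + C(16,1)·C(10,7) + C(16,2)·C(10,6) = 45 + 1920 + 25200 = 27165.
Probability = 27165/1562275 = 5433/312455.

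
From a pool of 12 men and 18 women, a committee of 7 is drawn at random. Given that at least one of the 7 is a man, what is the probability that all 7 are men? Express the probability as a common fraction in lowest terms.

Work in counts. Selections with at least one man: C(30,7) − C(18,7) = 2035800 − 31824 = 2003976.
Of those, selections where all 7 are men: C(12,7) = 792.
Conditional probability = 792/2003976 = 11/27833.

11/27833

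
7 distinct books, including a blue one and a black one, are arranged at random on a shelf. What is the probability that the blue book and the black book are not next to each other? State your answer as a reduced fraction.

There are 7! = 5040 arrangements.
Arrangements with the blue book and the black book adjacent: 2·6! = 1440.
So not adjacent: 5040 − 1440 = 3600, probability 3600/5040 = 5/7.

5/7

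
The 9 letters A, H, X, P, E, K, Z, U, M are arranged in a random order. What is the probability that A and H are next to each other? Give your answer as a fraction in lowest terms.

There are 9! = 362880 arrangements.
Treat A and H as a block: 8! arrangements of the blocks × 2 orders within the block = 2·40320 = 80640.
Probability = 80640/362880 = 2/9.

2/9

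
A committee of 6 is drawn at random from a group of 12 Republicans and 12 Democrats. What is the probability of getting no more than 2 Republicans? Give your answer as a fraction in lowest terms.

There are C(24,6) = 134596 ways to choose the 6.
Favorable selections (no more than 2 Republicans): C(12,0)·C(12,6) + C(12,1)·C(12,5) + C(12,2)·C(12,4) = 924 + 9504 + 32670 = 43098.
Probability = 43098/134596 = 1959/6118.

1959/6118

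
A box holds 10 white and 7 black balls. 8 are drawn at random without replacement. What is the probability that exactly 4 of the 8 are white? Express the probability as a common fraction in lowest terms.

735/2431

Total number of selections: C(17,8) = 24310.
Selections with exactly 4 white: choose 4 of the 10 white and 4 of the 7 black, C(10,4)·C(7,4) = 210·35 = 7350.
Probability = 7350/24310 = 735/2431.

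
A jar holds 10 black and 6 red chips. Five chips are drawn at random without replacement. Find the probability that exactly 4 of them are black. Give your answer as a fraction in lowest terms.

15/52

The sample space is all 5-subsets of the 16: C(16,5) = 4368.
Selections with exactly 4 black: choose 4 of the 10 black and 1 of the 6 red, C(10,4)·C(6,1) = 210·6 = 1260.
Probability = 1260/4368 = 15/52.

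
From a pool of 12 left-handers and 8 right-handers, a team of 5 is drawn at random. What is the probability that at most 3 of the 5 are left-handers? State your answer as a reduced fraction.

There are C(20,5) = 15504 ways to choose the 5.
Count the complement (more than 3 left-handers): C(12,4)·C(8,1) + C(12,5)·C(8,0) = 3960 + 792 = 4752.
Probability = 1 − 4752/15504 = 10752/15504 = 224/323.

224/323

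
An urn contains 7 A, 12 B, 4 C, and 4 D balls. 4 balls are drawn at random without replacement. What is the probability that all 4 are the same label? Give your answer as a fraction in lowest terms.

There are C(27,4) = 17550 ways to draw 4 balls.
All same label: C(7,4) + C(12,4) + C(4,4) + C(4,4) = 35 + 495 + 1 + 1 = 532.
Probability = 532/17550 = 266/8775.

266/8775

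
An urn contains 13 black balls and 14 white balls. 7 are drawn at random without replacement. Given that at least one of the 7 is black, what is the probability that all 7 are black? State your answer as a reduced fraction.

2/1031

Work in counts. Selections with at least one black: C(27,7) − C(14,7) = 888030 − 3432 = 884598.
Of those, selections where all 7 are black: C(13,7) = 1716.
Conditional probability = 1716/884598 = 2/1031.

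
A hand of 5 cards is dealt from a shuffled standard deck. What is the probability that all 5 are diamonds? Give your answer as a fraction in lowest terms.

33/66640

There are C(52,5) = 2598960 possible 5-card hands.
Hands that are all diamonds: C(13,5) = 1287.
Probability = 1287/2598960 = 33/66640.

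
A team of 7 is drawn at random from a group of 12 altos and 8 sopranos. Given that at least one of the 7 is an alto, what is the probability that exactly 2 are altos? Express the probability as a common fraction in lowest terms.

Work in counts. Selections with at least one alto: C(20,7) − C(8,7) = 77520 − 8 = 77512.
Of those, selections where exactly 2 are altos: C(12,2)·C(8,5) = 66·56 = 3696.
Conditional probability = 3696/77512 = 462/9689.

462/9689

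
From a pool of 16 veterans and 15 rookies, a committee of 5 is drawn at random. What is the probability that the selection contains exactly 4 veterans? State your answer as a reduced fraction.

1300/8091

Total number of selections: C(31,5) = 169911.
Selections with exactly 4 veterans: choose 4 of the 16 veterans and 1 of the 15 rookies, C(16,4)·C(15,1) = 1820·15 = 27300.
Probability = 27300/169911 = 1300/8091.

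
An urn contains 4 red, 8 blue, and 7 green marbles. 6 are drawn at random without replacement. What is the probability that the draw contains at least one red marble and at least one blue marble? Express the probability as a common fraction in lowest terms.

There are C(19,6) = 27132 possible draws.
By inclusion-exclusion on the complements, draws missing all red or all blue: C(15,6) + C(11,6) − C(7,6) = 5005 + 462 − 7 = 5460.
So draws with at least one of each: 27132 − 5460 = 21672, probability 21672/27132 = 258/323.

258/323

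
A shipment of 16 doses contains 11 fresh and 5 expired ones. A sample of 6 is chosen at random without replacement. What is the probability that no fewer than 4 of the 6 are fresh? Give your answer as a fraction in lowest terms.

Total selections: C(16,6) = 8008.
Favorable selections (no fewer than 4 fresh): C(11,4)·C(5,2) + C(11,5)·C(5,1) + C(11,6)·C(5,0) = 3300 + 2310 + 462 = 6072.
Probability = 6072/8008 = 69/91.

69/91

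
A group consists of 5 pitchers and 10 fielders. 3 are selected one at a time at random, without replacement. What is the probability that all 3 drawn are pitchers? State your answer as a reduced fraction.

Multiply the conditional probabilities at each draw: 5/15 · 4/14 · 3/13 = 60/2730 = 2/91.

2/91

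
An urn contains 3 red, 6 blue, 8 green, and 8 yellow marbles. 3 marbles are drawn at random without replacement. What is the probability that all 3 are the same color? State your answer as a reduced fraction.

There are C(25,3) = 2300 ways to draw 3 marbles.
All same color: C(3,3) + C(6,3) + C(8,3) + C(8,3) = 1 + 20 + 56 + 56 = 133.
Probability = 133/2300.

133/2300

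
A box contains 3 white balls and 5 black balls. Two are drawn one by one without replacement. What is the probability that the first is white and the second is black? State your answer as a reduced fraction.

15/56

Multiply the conditional probabilities at each draw: 3/8 · 5/7 = 15/56.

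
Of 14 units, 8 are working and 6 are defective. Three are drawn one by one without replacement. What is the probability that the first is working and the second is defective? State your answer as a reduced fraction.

Multiply the conditional probabilities at each draw: 8/14 · 6/13 = 48/182 = 24/91.

24/91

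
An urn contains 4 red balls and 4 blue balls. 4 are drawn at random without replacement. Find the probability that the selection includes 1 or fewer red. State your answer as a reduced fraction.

Total selections: C(8,4) = 70.
Favorable selections (1 or fewer red): C(4,0)·C(4,4) + C(4,1)·C(4,3) = 1 + 16 = 17.
Probability = 17/70.

17/70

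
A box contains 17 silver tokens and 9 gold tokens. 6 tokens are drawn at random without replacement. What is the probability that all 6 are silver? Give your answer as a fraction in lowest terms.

68/1265

There are C(26,6) = 230230 possible selections.
Selections with all silver: C(17,6) = 12376.
Probability = 12376/230230 = 68/1265.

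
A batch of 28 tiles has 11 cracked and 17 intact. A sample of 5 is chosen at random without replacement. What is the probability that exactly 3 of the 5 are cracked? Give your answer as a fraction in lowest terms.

187/819

Total number of selections: C(28,5) = 98280.
Selections with exactly 3 cracked: choose 3 of the 11 cracked and 2 of the 17 intact, C(11,3)·C(17,2) = 165·136 = 22440.
Probability = 22440/98280 = 187/819.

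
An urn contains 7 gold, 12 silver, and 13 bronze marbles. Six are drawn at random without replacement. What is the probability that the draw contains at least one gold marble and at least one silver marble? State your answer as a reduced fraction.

6179/8091

There are C(32,6) = 906192 possible draws.
By inclusion-exclusion on the complements, draws missing all gold or all silver: C(25,6) + C(20,6) − C(13,6) = 177100 + 38760 − 1716 = 214144.
So draws with at least one of each: 906192 − 214144 = 692048, probability 692048/906192 = 6179/8091.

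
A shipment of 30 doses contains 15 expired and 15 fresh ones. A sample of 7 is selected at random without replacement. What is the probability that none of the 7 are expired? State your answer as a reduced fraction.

There are C(30,7) = 2035800 possible selections.
Selections with no expired (all fresh): C(15,7) = 6435.
Probability = 6435/2035800 = 11/3480.

11/3480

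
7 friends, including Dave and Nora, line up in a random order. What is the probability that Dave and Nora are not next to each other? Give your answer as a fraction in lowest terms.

There are 7! = 5040 arrangements.
Arrangements with Dave and Nora adjacent: 2·6! = 1440.
So not adjacent: 5040 − 1440 = 3600, probability 3600/5040 = 5/7.

5/7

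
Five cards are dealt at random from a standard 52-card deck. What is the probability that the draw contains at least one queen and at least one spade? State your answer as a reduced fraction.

229297/866320

There are C(52,5) = 2598960 possible draws.
By inclusion-exclusion on the complements, draws missing all queens or all spades: C(48,5) + C(39,5) − C(36,5) = 1712304 + 575757 − 376992 = 1911069.
So draws with at least one of each: 2598960 − 1911069 = 687891, probability 687891/2598960 = 229297/866320.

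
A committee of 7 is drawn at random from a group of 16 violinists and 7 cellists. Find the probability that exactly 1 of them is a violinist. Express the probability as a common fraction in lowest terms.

The sample space is all 7-subsets of the 23: C(23,7) = 245157.
Selections with exactly 1 violinist: choose 1 of the 16 violinists and 6 of the 7 cellists, C(16,1)·C(7,6) = 16·7 = 112.
Probability = 112/245157.

112/245157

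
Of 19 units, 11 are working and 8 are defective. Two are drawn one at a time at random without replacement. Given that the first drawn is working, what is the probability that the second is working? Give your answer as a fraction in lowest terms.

5/9

After removing one working, 18 remain: 10 working and 8 defective.
So the probability the next is working is 10/18 = 5/9.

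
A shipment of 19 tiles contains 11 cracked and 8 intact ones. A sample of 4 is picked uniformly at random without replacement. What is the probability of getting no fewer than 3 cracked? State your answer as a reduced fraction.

275/646

There are C(19,4) = 3876 ways to choose the 4.
Favorable selections (no fewer than 3 cracked): C(11,3)·C(8,1) + C(11,4)·C(8,0) = 1320 + 330 = 1650.
Probability = 1650/3876 = 275/646.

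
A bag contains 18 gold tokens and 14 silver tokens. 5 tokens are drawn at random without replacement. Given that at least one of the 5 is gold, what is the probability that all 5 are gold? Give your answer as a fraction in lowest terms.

204/4747

Work in counts. Selections with at least one gold: C(32,5) − C(14,5) = 201376 − 2002 = 199374.
Of those, selections where all 5 are gold: C(18,5) = 8568.
Conditional probability = 8568/199374 = 204/4747.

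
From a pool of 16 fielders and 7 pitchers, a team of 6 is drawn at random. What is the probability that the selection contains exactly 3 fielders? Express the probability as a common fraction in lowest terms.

2800/14421

The sample space is all 6-subsets of the 23: C(23,6) = 100947.
Selections with exactly 3 fielders: choose 3 of the 16 fielders and 3 of the 7 pitchers, C(16,3)·C(7,3) = 560·35 = 19600.
Probability = 19600/100947 = 2800/14421.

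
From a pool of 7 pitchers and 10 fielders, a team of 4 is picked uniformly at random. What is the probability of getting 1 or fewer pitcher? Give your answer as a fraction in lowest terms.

15/34

Total selections: C(17,4) = 2380.
Favorable selections (1 or fewer pitcher): C(7,0)·C(10,4) + C(7,1)·C(10,3) = 210 + 840 = 1050.
Probability = 1050/2380 = 15/34.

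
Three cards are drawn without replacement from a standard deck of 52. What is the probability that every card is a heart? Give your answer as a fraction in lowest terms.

11/850

There are C(52,3) = 22100 possible 3-card hands.
Hands that are all hearts: C(13,3) = 286.
Probability = 286/22100 = 11/850.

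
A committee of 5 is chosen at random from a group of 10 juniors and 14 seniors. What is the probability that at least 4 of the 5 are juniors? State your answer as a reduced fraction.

19/253

Total selections: C(24,5) = 42504.
Favorable selections (at least 4 juniors): C(10,4)·C(14,1) + C(10,5)·C(14,0) = 2940 + 252 = 3192.
Probability = 3192/42504 = 19/253.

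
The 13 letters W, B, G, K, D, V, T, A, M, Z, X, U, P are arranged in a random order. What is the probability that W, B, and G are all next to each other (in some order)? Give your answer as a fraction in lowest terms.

1/26

There are 13! = 6227020800 arrangements.
Treat the three as one block: 11! placements × 3! orders within the block = 39916800·6 = 239500800.
Probability = 239500800/6227020800 = 1/26.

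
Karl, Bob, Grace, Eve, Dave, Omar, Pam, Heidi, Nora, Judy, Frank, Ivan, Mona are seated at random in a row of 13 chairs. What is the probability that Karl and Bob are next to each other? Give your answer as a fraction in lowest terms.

There are 13! = 6227020800 arrangements.
Treat Karl and Bob as a block: 12! arrangements of the blocks × 2 orders within the block = 2·479001600 = 958003200.
Probability = 958003200/6227020800 = 2/13.

2/13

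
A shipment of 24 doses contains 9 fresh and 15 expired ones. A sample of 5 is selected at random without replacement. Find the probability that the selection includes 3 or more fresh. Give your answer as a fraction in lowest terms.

129/506

There are C(24,5) = 42504 ways to choose the 5.
Favorable selections (3 or more fresh): C(9,3)·C(15,2) + C(9,4)·C(15,1) + C(9,5)·C(15,0) = 8820 + 1890 + 126 = 10836.
Probability = 10836/42504 = 129/506.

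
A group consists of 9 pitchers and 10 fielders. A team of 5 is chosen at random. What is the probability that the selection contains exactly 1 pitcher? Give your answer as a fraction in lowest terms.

105/646

The sample space is all 5-subsets of the 19: C(19,5) = 11628.
Selections with exactly 1 pitcher: choose 1 of the 9 pitchers and 4 of the 10 fielders, C(9,1)·C(10,4) = 9·210 = 1890.
Probability = 1890/11628 = 105/646.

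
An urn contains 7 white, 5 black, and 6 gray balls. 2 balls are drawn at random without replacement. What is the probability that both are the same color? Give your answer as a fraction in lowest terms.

46/153

There are C(18,2) = 153 ways to draw 2 balls.
All same color: C(7,2) + C(5,2) + C(6,2) = 21 + 10 + 15 = 46.
Probability = 46/153.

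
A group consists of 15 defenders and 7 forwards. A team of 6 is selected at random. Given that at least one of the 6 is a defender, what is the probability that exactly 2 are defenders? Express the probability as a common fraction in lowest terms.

525/10658

Work in counts. Selections with at least one defender: C(22,6) − C(7,6) = 74613 − 7 = 74606.
Of those, selections where exactly 2 are defenders: C(15,2)·C(7,4) = 105·35 = 3675.
Conditional probability = 3675/74606 = 525/10658.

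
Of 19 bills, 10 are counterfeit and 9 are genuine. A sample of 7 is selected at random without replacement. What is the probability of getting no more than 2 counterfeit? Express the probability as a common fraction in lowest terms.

There are C(19,7) = 50388 ways to choose the 7.
Favorable selections (no more than 2 counterfeit): C(10,0)·C(9,7) + C(10,1)·C(9,6) + C(10,2)·C(9,5) = 36 + 840 + 5670 = 6546.
Probability = 6546/50388 = 1091/8398.

1091/8398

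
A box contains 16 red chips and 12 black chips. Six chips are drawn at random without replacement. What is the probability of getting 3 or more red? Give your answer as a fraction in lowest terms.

3616/4485

There are C(28,6) = 376740 ways to choose the 6.
Count the complement (fewer than 3 red): C(16,0)·C(12,6) + C(16,1)·C(12,5) + C(16,2)·C(12,4) = 924 + 12672 + 59400 = 72996.
Probability = 1 − 72996/376740 = 303744/376740 = 3616/4485.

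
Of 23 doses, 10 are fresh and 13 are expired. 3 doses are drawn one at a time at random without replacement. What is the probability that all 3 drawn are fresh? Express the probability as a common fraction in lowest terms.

Multiply the conditional probabilities at each draw: 10/23 · 9/22 · 8/21 = 720/10626 = 120/1771.

120/1771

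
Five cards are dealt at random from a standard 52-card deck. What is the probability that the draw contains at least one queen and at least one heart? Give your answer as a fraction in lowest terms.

There are C(52,5) = 2598960 possible draws.
By inclusion-exclusion on the complements, draws missing all queens or all hearts: C(48,5) + C(39,5) − C(36,5) = 1712304 + 575757 − 376992 = 1911069.
So draws with at least one of each: 2598960 − 1911069 = 687891, probability 687891/2598960 = 229297/866320.

229297/866320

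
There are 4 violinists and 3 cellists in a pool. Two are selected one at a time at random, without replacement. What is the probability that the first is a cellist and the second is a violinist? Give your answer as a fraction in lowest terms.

2/7

Multiply the conditional probabilities at each draw: 3/7 · 4/6 = 12/42 = 2/7.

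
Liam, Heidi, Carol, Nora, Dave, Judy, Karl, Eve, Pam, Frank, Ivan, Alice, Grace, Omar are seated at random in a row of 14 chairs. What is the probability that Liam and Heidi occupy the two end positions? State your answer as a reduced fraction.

There are 14! = 87178291200 arrangements.
Place Liam and Heidi at the ends in 2 ways, arrange the remaining 12 in 12! = 479001600 ways: 2·479001600 = 958003200.
Probability = 958003200/87178291200 = 1/91.

1/91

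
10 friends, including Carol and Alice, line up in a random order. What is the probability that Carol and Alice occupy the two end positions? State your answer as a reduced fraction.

There are 10! = 3628800 arrangements.
Place Carol and Alice at the ends in 2 ways, arrange the remaining 8 in 8! = 40320 ways: 2·40320 = 80640.
Probability = 80640/3628800 = 1/45.

1/45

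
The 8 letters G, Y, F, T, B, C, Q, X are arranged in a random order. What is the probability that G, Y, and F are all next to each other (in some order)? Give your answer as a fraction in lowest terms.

There are 8! = 40320 arrangements.
Treat the three as one block: 6! placements × 3! orders within the block = 720·6 = 4320.
Probability = 4320/40320 = 3/28.

3/28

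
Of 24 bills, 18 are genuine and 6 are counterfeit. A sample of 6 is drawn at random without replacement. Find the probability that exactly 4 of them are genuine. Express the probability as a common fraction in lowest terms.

The sample space is all 6-subsets of the 24: C(24,6) = 134596.
Selections with exactly 4 genuine: choose 4 of the 18 genuine and 2 of the 6 counterfeit, C(18,4)·C(6,2) = 3060·15 = 45900.
Probability = 45900/134596 = 11475/33649.

11475/33649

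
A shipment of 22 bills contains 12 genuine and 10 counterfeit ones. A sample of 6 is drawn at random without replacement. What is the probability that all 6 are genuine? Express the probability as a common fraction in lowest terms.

4/323

There are C(22,6) = 74613 possible selections.
Selections with all genuine: C(12,6) = 924.
Probability = 924/74613 = 4/323.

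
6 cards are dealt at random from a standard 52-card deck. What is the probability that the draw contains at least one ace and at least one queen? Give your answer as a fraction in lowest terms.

There are C(52,6) = 20358520 possible draws.
By inclusion-exclusion on the complements, draws missing all aces or all queens: C(48,6) + C(48,6) − C(44,6) = 12271512 + 12271512 − 7059052 = 17483972.
So draws with at least one of each: 20358520 − 17483972 = 2874548, probability 2874548/20358520 = 718637/5089630.

718637/5089630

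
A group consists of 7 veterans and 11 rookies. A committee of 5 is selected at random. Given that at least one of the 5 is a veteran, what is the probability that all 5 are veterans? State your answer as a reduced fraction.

Work in counts. Selections with at least one veteran: C(18,5) − C(11,5) = 8568 − 462 = 8106.
Of those, selections where all 5 are veterans: C(7,5) = 21.
Conditional probability = 21/8106 = 1/386.

1/386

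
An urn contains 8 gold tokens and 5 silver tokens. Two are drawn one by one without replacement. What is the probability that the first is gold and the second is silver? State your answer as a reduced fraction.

Multiply the conditional probabilities at each draw: 8/13 · 5/12 = 40/156 = 10/39.

10/39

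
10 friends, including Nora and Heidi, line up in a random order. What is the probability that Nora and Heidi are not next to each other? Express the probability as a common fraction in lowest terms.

There are 10! = 3628800 arrangements.
Arrangements with Nora and Heidi adjacent: 2·9! = 725760.
So not adjacent: 3628800 − 725760 = 2903040, probability 2903040/3628800 = 4/5.

4/5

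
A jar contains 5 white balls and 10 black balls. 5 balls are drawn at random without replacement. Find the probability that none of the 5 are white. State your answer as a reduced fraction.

There are C(15,5) = 3003 possible selections.
Selections with no white (all black): C(10,5) = 252.
Probability = 252/3003 = 12/143.

12/143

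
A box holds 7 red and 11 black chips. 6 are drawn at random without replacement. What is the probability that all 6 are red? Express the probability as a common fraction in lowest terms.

There are C(18,6) = 18564 possible selections.
Selections with all red: C(7,6) = 7.
Probability = 7/18564 = 1/2652.

1/2652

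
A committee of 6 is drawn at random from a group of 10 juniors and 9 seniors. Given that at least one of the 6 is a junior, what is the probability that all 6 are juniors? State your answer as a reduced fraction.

5/644

Work in counts. Selections with at least one junior: C(19,6) − C(9,6) = 27132 − 84 = 27048.
Of those, selections where all 6 are juniors: C(10,6) = 210.
Conditional probability = 210/27048 = 5/644.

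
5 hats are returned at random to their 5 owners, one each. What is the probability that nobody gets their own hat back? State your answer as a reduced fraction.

11/30

There are 5! = 120 assignments.
By inclusion-exclusion, assignments with no fixed points: C(5,0)·5! − C(5,1)·4! + C(5,2)·3! − C(5,3)·2! + C(5,4)·1! − C(5,5)·0! = 44.
Probability = 44/120 = 11/30.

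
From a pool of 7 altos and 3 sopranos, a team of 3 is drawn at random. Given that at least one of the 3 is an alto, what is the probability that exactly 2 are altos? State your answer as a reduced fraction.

Work in counts. Selections with at least one alto: C(10,3) − C(3,3) = 120 − 1 = 119.
Of those, selections where exactly 2 are altos: C(7,2)·C(3,1) = 21·3 = 63.
Conditional probability = 63/119 = 9/17.

9/17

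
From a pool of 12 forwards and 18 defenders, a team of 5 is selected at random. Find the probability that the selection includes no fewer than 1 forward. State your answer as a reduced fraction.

Total selections: C(30,5) = 142506.
Favorable selections (no fewer than 1 forward): C(12,1)·C(18,4) + C(12,2)·C(18,3) + C(12,3)·C(18,2) + C(12,4)·C(18,1) + C(12,5)·C(18,0) = 36720 + 53856 + 33660 + 8910 + 792 = 133938.
Probability = 133938/142506 = 1063/1131.

1063/1131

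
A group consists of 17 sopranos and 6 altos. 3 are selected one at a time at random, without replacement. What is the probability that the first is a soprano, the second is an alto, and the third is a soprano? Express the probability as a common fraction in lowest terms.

Multiply the conditional probabilities at each draw: 17/23 · 6/22 · 16/21 = 1632/10626 = 272/1771.

272/1771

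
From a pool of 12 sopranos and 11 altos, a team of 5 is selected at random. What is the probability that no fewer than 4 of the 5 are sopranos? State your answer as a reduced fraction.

Total selections: C(23,5) = 33649.
Favorable selections (no fewer than 4 sopranos): C(12,4)·C(11,1) + C(12,5)·C(11,0) = 5445 + 792 = 6237.
Probability = 6237/33649 = 81/437.

81/437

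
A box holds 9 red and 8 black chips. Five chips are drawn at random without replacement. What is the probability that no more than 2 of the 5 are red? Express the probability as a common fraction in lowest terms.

193/442

Total selections: C(17,5) = 6188.
Favorable selections (no more than 2 red): C(9,0)·C(8,5) + C(9,1)·C(8,4) + C(9,2)·C(8,3) = 56 + 630 + 2016 = 2702.
Probability = 2702/6188 = 193/442.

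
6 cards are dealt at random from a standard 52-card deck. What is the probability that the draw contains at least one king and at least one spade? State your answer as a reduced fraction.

There are C(52,6) = 20358520 possible draws.
By inclusion-exclusion on the complements, draws missing all kings or all spades: C(48,6) + C(39,6) − C(36,6) = 12271512 + 3262623 − 1947792 = 13586343.
So draws with at least one of each: 20358520 − 13586343 = 6772177, probability 6772177/20358520.

6772177/20358520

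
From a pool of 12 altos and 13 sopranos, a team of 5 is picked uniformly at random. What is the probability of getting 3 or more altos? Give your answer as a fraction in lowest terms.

There are C(25,5) = 53130 ways to choose the 5.
Favorable selections (3 or more altos): C(12,3)·C(13,2) + C(12,4)·C(13,1) + C(12,5)·C(13,0) = 17160 + 6435 + 792 = 24387.
Probability = 24387/53130 = 739/1610.

739/1610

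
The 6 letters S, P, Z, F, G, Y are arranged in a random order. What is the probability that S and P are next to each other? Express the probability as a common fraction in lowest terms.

1/3

There are 6! = 720 arrangements.
Treat S and P as a block: 5! arrangements of the blocks × 2 orders within the block = 2·120 = 240.
Probability = 240/720 = 1/3.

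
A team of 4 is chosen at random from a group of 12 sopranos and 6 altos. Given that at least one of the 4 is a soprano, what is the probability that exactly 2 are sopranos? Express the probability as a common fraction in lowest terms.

Work in counts. Selections with at least one soprano: C(18,4) − C(6,4) = 3060 − 15 = 3045.
Of those, selections where exactly 2 are sopranos: C(12,2)·C(6,2) = 66·15 = 990.
Conditional probability = 990/3045 = 66/203.

66/203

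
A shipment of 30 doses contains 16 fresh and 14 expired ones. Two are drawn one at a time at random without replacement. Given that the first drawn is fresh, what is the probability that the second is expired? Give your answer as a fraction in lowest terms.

14/29

After removing one fresh, 29 remain: 15 fresh and 14 expired.
So the probability the next is expired is 14/29.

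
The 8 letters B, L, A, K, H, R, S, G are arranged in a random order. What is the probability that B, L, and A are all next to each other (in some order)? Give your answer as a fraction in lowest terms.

3/28

There are 8! = 40320 arrangements.
Treat the three as one block: 6! placements × 3! orders within the block = 720·6 = 4320.
Probability = 4320/40320 = 3/28.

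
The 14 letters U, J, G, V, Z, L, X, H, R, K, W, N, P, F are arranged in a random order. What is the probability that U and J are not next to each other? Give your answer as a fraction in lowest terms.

6/7

There are 14! = 87178291200 arrangements.
Arrangements with U and J adjacent: 2·13! = 12454041600.
So not adjacent: 87178291200 − 12454041600 = 74724249600, probability 74724249600/87178291200 = 6/7.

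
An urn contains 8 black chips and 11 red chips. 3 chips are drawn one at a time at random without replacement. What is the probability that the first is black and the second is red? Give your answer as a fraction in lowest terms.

44/171

Multiply the conditional probabilities at each draw: 8/19 · 11/18 = 88/342 = 44/171.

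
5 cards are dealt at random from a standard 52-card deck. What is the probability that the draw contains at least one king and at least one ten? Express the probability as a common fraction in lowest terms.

There are C(52,5) = 2598960 possible draws.
By inclusion-exclusion on the complements, draws missing all kings or all tens: C(48,5) + C(48,5) − C(44,5) = 1712304 + 1712304 − 1086008 = 2338600.
So draws with at least one of each: 2598960 − 2338600 = 260360, probability 260360/2598960 = 6509/64974.

6509/64974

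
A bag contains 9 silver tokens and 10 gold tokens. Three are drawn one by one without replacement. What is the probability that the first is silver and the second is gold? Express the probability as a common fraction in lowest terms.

5/19

Multiply the conditional probabilities at each draw: 9/19 · 10/18 = 90/342 = 5/19.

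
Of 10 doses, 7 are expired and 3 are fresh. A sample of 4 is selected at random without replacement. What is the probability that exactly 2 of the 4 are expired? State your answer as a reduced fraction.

3/10

The sample space is all 4-subsets of the 10: C(10,4) = 210.
Selections with exactly 2 expired: choose 2 of the 7 expired and 2 of the 3 fresh, C(7,2)·C(3,2) = 21·3 = 63.
Probability = 63/210 = 3/10.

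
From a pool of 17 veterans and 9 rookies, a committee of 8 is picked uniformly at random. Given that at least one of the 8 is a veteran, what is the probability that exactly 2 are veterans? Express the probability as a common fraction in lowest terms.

336/45949

Work in counts. Selections with at least one veteran: C(26,8) − C(9,8) = 1562275 − 9 = 1562266.
Of those, selections where exactly 2 are veterans: C(17,2)·C(9,6) = 136·84 = 11424.
Conditional probability = 11424/1562266 = 336/45949.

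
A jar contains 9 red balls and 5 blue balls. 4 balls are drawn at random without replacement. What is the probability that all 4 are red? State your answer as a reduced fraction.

18/143

There are C(14,4) = 1001 possible selections.
Selections with all red: C(9,4) = 126.
Probability = 126/1001 = 18/143.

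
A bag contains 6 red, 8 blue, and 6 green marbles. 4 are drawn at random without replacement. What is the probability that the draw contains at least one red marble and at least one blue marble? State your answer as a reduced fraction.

There are C(20,4) = 4845 possible draws.
By inclusion-exclusion on the complements, draws missing all red or all blue: C(14,4) + C(12,4) − C(6,4) = 1001 + 495 − 15 = 1481.
So draws with at least one of each: 4845 − 1481 = 3364, probability 3364/4845.

3364/4845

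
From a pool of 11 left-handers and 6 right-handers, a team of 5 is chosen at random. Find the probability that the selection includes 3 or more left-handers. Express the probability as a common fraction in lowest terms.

4917/6188

Total selections: C(17,5) = 6188.
Favorable selections (3 or more left-handers): C(11,3)·C(6,2) + C(11,4)·C(6,1) + C(11,5)·C(6,0) = 2475 + 1980 + 462 = 4917.
Probability = 4917/6188.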